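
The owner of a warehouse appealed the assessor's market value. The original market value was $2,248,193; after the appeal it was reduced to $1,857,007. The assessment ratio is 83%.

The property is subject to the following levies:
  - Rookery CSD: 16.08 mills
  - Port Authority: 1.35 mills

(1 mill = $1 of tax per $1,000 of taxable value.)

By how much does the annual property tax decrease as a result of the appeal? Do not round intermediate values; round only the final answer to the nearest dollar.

Old assessed value = $2,248,193 × 0.83 = $1,866,000.19
New assessed value = $1,857,007 × 0.83 = $1,541,315.81
Combined rate = 0.01608 + 0.00135 = 0.01743
Old tax = $1,866,000.19 × 0.01743 = $32,524.3833117
New tax = $1,541,315.81 × 0.01743 = $26,865.1345683
Reduction = $32,524.3833117 − $26,865.1345683 = $5,659.2487434

$5,659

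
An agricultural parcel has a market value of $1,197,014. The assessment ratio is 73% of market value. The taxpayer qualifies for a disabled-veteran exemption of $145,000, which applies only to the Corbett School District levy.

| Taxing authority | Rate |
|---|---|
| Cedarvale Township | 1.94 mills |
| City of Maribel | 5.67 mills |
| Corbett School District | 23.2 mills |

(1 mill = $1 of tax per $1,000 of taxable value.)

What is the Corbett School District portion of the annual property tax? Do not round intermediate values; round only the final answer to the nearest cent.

Assessed value = $1,197,014 × 0.73 = $873,820.22
Corbett School District taxable value = $873,820.22 − $145,000 = $728,820.22
Corbett School District levy = $728,820.22 × 0.0232 = $16,908.629104

$16,908.63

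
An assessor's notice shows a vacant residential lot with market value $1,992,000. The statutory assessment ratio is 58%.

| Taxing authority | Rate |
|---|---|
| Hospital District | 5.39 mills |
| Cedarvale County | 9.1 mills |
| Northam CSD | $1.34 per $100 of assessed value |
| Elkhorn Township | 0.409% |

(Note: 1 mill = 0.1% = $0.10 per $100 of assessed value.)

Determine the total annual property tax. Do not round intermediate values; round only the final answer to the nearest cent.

$36,948.41

Assessed value = $1,992,000 × 0.58 = $1,155,360
Hospital District: $1,155,360 × 0.00539 = $6,227.3904
Cedarvale County: $1,155,360 × 0.0091 = $10,513.776
Northam CSD: $1,155,360 × 0.0134 = $15,481.824
Elkhorn Township: $1,155,360 × 0.00409 = $4,725.4224
Total = $36,948.4128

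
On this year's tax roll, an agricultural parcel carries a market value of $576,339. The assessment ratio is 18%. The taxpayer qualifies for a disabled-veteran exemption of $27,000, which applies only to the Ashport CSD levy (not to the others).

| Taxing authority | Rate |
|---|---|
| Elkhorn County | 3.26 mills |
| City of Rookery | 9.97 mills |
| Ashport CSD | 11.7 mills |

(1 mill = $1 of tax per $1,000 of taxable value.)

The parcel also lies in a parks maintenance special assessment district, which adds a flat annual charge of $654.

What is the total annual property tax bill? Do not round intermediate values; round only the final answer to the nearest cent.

$2,924.36

Assessed value = $576,339 × 0.18 = $103,741.02
Elkhorn County: $103,741.02 × 0.00326 = $338.1957252
City of Rookery: $103,741.02 × 0.00997 = $1,034.2979694
Ashport CSD: ($103,741.02 − $27,000) × 0.0117 = $76,741.02 × 0.0117 = $897.869934
Levies subtotal = $2,270.3636286
Total = $2,270.3636286 + $654 = $2,924.3636286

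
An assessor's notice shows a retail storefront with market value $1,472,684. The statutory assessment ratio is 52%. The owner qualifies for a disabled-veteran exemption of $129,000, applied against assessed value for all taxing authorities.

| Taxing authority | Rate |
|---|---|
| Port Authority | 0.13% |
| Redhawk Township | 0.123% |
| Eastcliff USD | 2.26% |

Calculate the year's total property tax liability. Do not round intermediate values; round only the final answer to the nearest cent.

$16,002.68

Assessed value = $1,472,684 × 0.52 = $765,795.68
Taxable value = $765,795.68 − $129,000 = $636,795.68
Port Authority: $636,795.68 × 0.0013 = $827.834384
Redhawk Township: $636,795.68 × 0.00123 = $783.2586864
Eastcliff USD: $636,795.68 × 0.0226 = $14,391.582368
Total = $827.834384 + $783.2586864 + $14,391.582368 = $16,002.6754384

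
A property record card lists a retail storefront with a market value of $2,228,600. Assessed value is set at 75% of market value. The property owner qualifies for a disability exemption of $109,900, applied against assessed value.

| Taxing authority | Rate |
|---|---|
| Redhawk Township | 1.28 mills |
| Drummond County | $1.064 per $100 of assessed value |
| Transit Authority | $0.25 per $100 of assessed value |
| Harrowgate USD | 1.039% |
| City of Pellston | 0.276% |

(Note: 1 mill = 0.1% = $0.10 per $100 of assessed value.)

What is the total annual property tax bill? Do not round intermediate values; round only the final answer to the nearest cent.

$43,051.93

Assessed value = $2,228,600 × 0.75 = $1,671,450
Taxable value = $1,671,450 − $109,900 = $1,561,550
Redhawk Township: $1,561,550 × 0.00128 = $1,998.784
Drummond County: $1,561,550 × 0.01064 = $16,614.892
Transit Authority: $1,561,550 × 0.0025 = $3,903.875
Harrowgate USD: $1,561,550 × 0.01039 = $16,224.5045
City of Pellston: $1,561,550 × 0.00276 = $4,309.878
Total = $43,051.9335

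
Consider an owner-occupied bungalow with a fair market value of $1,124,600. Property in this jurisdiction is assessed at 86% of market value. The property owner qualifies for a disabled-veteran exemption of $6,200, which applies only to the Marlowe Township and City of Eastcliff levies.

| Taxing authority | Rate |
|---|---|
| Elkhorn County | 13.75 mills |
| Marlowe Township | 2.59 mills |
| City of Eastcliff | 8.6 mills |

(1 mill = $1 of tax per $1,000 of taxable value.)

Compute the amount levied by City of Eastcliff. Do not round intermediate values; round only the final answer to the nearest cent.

Assessed value = $1,124,600 × 0.86 = $967,156
City of Eastcliff taxable value = $967,156 − $6,200 = $960,956
City of Eastcliff levy = $960,956 × 0.0086 = $8,264.2216

$8,264.22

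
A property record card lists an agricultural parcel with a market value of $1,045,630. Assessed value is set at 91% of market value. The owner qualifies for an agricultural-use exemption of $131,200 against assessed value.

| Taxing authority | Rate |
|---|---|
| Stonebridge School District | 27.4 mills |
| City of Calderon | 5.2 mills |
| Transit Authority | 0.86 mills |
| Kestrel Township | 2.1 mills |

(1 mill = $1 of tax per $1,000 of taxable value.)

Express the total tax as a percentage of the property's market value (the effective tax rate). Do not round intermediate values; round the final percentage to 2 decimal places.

Assessed value = $1,045,630 × 0.91 = $951,523.3
Taxable value = $951,523.3 − $131,200 = $820,323.3
Stonebridge School District: $820,323.3 × 0.0274 = $22,476.85842
City of Calderon: $820,323.3 × 0.0052 = $4,265.68116
Transit Authority: $820,323.3 × 0.00086 = $705.478038
Kestrel Township: $820,323.3 × 0.0021 = $1,722.67893
Total tax = $29,170.696548
Effective rate = $29,170.696548 ÷ $1,045,630 = 2.79% of market value

2.79%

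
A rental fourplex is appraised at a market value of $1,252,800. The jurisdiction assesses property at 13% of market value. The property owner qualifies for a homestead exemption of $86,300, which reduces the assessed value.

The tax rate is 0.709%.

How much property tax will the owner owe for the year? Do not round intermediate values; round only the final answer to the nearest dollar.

$543

Assessed value = $1,252,800 × 0.13 = $162,864
Taxable value = $162,864 − $86,300 = $76,564
Tax = $76,564 × 0.00709 = $542.83876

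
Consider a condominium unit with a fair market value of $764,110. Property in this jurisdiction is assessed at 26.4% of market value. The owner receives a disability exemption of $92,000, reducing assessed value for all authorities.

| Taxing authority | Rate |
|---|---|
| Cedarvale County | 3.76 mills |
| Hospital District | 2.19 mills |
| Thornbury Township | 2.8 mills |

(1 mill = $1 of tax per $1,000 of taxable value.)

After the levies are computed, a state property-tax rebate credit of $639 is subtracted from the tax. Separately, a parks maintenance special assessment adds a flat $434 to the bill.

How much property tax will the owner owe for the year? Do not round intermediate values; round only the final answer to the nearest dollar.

Assessed value = $764,110 × 0.264 = $201,725.04
Taxable value = $201,725.04 − $92,000 = $109,725.04
Cedarvale County: $109,725.04 × 0.00376 = $412.5661504
Hospital District: $109,725.04 × 0.00219 = $240.2978376
Thornbury Township: $109,725.04 × 0.0028 = $307.230112
Levies subtotal = $960.0941
After credit = $960.0941 − $639 = $321.0941
Total = $321.0941 + $434 = $755.0941

$755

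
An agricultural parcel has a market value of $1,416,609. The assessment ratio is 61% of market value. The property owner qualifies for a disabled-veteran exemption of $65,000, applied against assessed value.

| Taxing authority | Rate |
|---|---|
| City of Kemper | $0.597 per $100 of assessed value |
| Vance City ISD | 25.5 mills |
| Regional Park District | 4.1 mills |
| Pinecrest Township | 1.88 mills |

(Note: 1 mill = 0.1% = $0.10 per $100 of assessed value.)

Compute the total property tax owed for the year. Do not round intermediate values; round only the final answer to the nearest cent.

$29,927.47

Assessed value = $1,416,609 × 0.61 = $864,131.49
Taxable value = $864,131.49 − $65,000 = $799,131.49
City of Kemper: $799,131.49 × 0.00597 = $4,770.8149953
Vance City ISD: $799,131.49 × 0.0255 = $20,377.852995
Regional Park District: $799,131.49 × 0.0041 = $3,276.439109
Pinecrest Township: $799,131.49 × 0.00188 = $1,502.3672012
Total = $29,927.4743005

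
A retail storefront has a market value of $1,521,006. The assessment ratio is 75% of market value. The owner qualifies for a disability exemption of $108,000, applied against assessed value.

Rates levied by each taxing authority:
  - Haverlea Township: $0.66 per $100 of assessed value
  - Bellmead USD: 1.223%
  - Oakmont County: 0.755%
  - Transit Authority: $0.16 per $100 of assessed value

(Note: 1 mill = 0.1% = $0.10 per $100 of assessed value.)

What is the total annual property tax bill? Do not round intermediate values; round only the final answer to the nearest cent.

$28,896.47

Assessed value = $1,521,006 × 0.75 = $1,140,754.5
Taxable value = $1,140,754.5 − $108,000 = $1,032,754.5
Haverlea Township: $1,032,754.5 × 0.0066 = $6,816.1797
Bellmead USD: $1,032,754.5 × 0.01223 = $12,630.587535
Oakmont County: $1,032,754.5 × 0.00755 = $7,797.296475
Transit Authority: $1,032,754.5 × 0.0016 = $1,652.4072
Total = $28,896.47091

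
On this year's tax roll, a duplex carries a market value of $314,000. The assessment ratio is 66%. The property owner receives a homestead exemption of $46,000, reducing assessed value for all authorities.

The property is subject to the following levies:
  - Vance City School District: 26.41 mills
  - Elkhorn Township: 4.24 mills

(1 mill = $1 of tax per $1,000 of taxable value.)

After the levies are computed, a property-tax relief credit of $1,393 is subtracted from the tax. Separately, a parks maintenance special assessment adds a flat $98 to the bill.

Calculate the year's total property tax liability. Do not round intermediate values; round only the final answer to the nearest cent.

$3,647.01

Assessed value = $314,000 × 0.66 = $207,240
Taxable value = $207,240 − $46,000 = $161,240
Vance City School District: $161,240 × 0.02641 = $4,258.3484
Elkhorn Township: $161,240 × 0.00424 = $683.6576
Levies subtotal = $4,942.006
After credit = $4,942.006 − $1,393 = $3,549.006
Total = $3,549.006 + $98 = $3,647.006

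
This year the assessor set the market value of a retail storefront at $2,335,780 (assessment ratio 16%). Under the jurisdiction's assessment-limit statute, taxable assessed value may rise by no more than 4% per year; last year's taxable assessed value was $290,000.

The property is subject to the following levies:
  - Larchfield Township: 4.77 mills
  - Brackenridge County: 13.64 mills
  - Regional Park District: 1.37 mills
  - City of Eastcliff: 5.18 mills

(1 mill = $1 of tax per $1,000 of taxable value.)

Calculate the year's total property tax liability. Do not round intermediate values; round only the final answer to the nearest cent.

Uncapped assessed value = $2,335,780 × 0.16 = $373,724.8
Cap limit = $290,000 × 1.04 = $301,600
Taxable assessed value = min($373,724.8, $301,600) = $301,600 (cap binds)
Larchfield Township: $301,600 × 0.00477 = $1,438.632
Brackenridge County: $301,600 × 0.01364 = $4,113.824
Regional Park District: $301,600 × 0.00137 = $413.192
City of Eastcliff: $301,600 × 0.00518 = $1,562.288
Total = $7,527.936

$7,527.94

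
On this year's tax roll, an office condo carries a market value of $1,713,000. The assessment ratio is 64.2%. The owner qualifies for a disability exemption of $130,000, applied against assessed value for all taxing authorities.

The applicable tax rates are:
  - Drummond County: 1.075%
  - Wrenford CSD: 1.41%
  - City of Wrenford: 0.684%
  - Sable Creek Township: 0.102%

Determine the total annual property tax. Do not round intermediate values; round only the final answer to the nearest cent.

$31,720.39

Assessed value = $1,713,000 × 0.642 = $1,099,746
Taxable value = $1,099,746 − $130,000 = $969,746
Drummond County: $969,746 × 0.01075 = $10,424.7695
Wrenford CSD: $969,746 × 0.0141 = $13,673.4186
City of Wrenford: $969,746 × 0.00684 = $6,633.06264
Sable Creek Township: $969,746 × 0.00102 = $989.14092
Total = $10,424.7695 + $13,673.4186 + $6,633.06264 + $989.14092 = $31,720.39166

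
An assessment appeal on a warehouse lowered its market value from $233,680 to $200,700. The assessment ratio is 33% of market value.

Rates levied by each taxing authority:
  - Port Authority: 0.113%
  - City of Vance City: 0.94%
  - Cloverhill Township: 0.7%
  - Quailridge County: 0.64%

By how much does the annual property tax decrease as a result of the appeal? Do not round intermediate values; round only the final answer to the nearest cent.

$260.44

Old assessed value = $233,680 × 0.33 = $77,114.4
New assessed value = $200,700 × 0.33 = $66,231
Combined rate = 0.00113 + 0.0094 + 0.007 + 0.0064 = 0.02393
Old tax = $77,114.4 × 0.02393 = $1,845.347592
New tax = $66,231 × 0.02393 = $1,584.90783
Reduction = $1,845.347592 − $1,584.90783 = $260.439762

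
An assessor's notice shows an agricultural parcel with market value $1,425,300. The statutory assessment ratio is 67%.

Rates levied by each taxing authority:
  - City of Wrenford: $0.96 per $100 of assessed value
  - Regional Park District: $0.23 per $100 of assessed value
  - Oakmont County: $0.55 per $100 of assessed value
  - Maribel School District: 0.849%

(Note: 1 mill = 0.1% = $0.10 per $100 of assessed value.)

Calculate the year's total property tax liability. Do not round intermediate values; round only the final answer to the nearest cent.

$24,723.68

Assessed value = $1,425,300 × 0.67 = $954,951
City of Wrenford: $954,951 × 0.0096 = $9,167.5296
Regional Park District: $954,951 × 0.0023 = $2,196.3873
Oakmont County: $954,951 × 0.0055 = $5,252.2305
Maribel School District: $954,951 × 0.00849 = $8,107.53399
Total = $24,723.68139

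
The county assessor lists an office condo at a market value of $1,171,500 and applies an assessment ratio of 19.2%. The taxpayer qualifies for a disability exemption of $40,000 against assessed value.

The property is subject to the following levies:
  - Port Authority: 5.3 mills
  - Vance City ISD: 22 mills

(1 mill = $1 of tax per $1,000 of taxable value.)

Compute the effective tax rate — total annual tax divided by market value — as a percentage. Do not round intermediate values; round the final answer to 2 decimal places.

Assessed value = $1,171,500 × 0.192 = $224,928
Taxable value = $224,928 − $40,000 = $184,928
Port Authority: $184,928 × 0.0053 = $980.1184
Vance City ISD: $184,928 × 0.022 = $4,068.416
Total tax = $5,048.5344
Effective rate = $5,048.5344 ÷ $1,171,500 = 0.43% of market value

0.43%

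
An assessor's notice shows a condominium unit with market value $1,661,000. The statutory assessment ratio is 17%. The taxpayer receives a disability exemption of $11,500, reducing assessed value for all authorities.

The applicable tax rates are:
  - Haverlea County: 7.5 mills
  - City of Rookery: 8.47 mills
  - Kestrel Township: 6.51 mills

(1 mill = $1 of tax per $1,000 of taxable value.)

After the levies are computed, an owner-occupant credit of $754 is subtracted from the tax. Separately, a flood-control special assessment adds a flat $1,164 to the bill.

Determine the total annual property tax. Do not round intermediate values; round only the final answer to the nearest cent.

Assessed value = $1,661,000 × 0.17 = $282,370
Taxable value = $282,370 − $11,500 = $270,870
Haverlea County: $270,870 × 0.0075 = $2,031.525
City of Rookery: $270,870 × 0.00847 = $2,294.2689
Kestrel Township: $270,870 × 0.00651 = $1,763.3637
Levies subtotal = $6,089.1576
After credit = $6,089.1576 − $754 = $5,335.1576
Total = $5,335.1576 + $1,164 = $6,499.1576

$6,499.16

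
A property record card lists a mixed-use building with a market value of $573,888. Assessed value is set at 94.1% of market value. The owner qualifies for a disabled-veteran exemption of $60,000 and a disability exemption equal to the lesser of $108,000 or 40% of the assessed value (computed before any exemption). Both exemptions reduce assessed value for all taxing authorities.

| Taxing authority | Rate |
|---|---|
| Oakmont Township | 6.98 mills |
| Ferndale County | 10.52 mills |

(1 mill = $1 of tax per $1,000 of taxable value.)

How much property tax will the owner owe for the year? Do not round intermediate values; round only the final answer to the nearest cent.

$6,510.50

Assessed value = $573,888 × 0.941 = $540,028.608
Disability exemption = min($108,000, 40% × $540,028.608) = min($108,000, $216,011.4432) = $108,000 (dollar cap binds)
Taxable value = $540,028.608 − $60,000 − $108,000 = $372,028.608
Oakmont Township: $372,028.608 × 0.00698 = $2,596.75968384
Ferndale County: $372,028.608 × 0.01052 = $3,913.74095616
Total = $6,510.50064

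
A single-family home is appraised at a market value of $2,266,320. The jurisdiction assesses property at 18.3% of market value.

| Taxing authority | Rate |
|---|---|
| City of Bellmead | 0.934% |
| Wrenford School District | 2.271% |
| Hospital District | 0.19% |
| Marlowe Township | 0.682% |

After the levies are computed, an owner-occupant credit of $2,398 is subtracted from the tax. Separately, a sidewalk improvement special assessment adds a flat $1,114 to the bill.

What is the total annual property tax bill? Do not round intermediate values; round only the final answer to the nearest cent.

Assessed value = $2,266,320 × 0.183 = $414,736.56
City of Bellmead: $414,736.56 × 0.00934 = $3,873.6394704
Wrenford School District: $414,736.56 × 0.02271 = $9,418.6672776
Hospital District: $414,736.56 × 0.0019 = $787.999464
Marlowe Township: $414,736.56 × 0.00682 = $2,828.5033392
Levies subtotal = $16,908.8095512
After credit = $16,908.8095512 − $2,398 = $14,510.8095512
Total = $14,510.8095512 + $1,114 = $15,624.8095512

$15,624.81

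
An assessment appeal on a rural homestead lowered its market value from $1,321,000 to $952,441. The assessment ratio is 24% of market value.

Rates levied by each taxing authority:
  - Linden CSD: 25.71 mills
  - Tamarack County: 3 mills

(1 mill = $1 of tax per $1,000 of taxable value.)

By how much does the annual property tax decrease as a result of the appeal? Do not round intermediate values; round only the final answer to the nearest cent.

$2,539.52

Old assessed value = $1,321,000 × 0.24 = $317,040
New assessed value = $952,441 × 0.24 = $228,585.84
Combined rate = 0.02571 + 0.003 = 0.02871
Old tax = $317,040 × 0.02871 = $9,102.2184
New tax = $228,585.84 × 0.02871 = $6,562.6994664
Reduction = $9,102.2184 − $6,562.6994664 = $2,539.5189336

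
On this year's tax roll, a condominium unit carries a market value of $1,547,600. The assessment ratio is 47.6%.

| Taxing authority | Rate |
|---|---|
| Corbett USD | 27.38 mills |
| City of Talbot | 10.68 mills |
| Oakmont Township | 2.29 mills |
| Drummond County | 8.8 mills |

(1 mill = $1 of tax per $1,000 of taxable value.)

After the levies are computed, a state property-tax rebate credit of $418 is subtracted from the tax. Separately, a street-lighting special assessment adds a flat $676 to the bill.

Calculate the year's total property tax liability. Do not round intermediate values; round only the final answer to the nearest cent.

$36,464.72

Assessed value = $1,547,600 × 0.476 = $736,657.6
Corbett USD: $736,657.6 × 0.02738 = $20,169.685088
City of Talbot: $736,657.6 × 0.01068 = $7,867.503168
Oakmont Township: $736,657.6 × 0.00229 = $1,686.945904
Drummond County: $736,657.6 × 0.0088 = $6,482.58688
Levies subtotal = $36,206.72104
After credit = $36,206.72104 − $418 = $35,788.72104
Total = $35,788.72104 + $676 = $36,464.72104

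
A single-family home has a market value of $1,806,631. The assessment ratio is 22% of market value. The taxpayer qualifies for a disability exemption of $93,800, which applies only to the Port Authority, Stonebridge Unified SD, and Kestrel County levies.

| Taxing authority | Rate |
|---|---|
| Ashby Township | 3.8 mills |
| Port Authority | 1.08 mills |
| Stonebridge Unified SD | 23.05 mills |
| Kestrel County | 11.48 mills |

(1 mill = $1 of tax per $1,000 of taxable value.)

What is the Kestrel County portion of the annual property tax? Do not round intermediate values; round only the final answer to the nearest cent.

Assessed value = $1,806,631 × 0.22 = $397,458.82
Kestrel County taxable value = $397,458.82 − $93,800 = $303,658.82
Kestrel County levy = $303,658.82 × 0.01148 = $3,486.0032536

$3,486.00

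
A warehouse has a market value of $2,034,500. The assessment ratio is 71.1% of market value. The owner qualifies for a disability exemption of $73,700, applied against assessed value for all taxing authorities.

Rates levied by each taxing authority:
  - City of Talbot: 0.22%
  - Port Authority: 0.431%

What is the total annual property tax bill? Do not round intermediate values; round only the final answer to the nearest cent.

Assessed value = $2,034,500 × 0.711 = $1,446,529.5
Taxable value = $1,446,529.5 − $73,700 = $1,372,829.5
City of Talbot: $1,372,829.5 × 0.0022 = $3,020.2249
Port Authority: $1,372,829.5 × 0.00431 = $5,916.895145
Total = $3,020.2249 + $5,916.895145 = $8,937.120045

$8,937.12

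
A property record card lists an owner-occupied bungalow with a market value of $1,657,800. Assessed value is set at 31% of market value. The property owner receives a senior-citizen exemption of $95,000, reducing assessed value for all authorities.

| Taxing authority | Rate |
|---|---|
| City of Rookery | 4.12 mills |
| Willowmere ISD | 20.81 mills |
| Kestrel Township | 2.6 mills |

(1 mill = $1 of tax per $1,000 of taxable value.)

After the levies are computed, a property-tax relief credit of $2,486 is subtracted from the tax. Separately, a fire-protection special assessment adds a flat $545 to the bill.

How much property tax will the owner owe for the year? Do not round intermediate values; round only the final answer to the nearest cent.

$9,591.81

Assessed value = $1,657,800 × 0.31 = $513,918
Taxable value = $513,918 − $95,000 = $418,918
City of Rookery: $418,918 × 0.00412 = $1,725.94216
Willowmere ISD: $418,918 × 0.02081 = $8,717.68358
Kestrel Township: $418,918 × 0.0026 = $1,089.1868
Levies subtotal = $11,532.81254
After credit = $11,532.81254 − $2,486 = $9,046.81254
Total = $9,046.81254 + $545 = $9,591.81254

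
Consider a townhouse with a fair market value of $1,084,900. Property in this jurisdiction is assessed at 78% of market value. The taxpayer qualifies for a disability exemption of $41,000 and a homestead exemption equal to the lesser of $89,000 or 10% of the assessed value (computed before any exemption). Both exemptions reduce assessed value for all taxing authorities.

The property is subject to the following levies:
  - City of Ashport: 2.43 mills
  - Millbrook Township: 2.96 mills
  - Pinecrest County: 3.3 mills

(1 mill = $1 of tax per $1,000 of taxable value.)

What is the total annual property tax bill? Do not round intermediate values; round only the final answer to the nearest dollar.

Assessed value = $1,084,900 × 0.78 = $846,222
Homestead exemption = min($89,000, 10% × $846,222) = min($89,000, $84,622.2) = $84,622.2 (percentage binds)
Taxable value = $846,222 − $41,000 − $84,622.2 = $720,599.8
City of Ashport: $720,599.8 × 0.00243 = $1,751.057514
Millbrook Township: $720,599.8 × 0.00296 = $2,132.975408
Pinecrest County: $720,599.8 × 0.0033 = $2,377.97934
Total = $6,262.012262

$6,262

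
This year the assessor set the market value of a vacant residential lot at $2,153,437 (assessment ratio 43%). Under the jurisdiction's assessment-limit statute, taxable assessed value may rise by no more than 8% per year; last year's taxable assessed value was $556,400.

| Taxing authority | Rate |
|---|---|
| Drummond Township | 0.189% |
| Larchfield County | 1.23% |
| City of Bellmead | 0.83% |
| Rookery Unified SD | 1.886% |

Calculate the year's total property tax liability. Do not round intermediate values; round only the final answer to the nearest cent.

$24,847.71

Uncapped assessed value = $2,153,437 × 0.43 = $925,977.91
Cap limit = $556,400 × 1.08 = $600,912
Taxable assessed value = min($925,977.91, $600,912) = $600,912 (cap binds)
Drummond Township: $600,912 × 0.00189 = $1,135.72368
Larchfield County: $600,912 × 0.0123 = $7,391.2176
City of Bellmead: $600,912 × 0.0083 = $4,987.5696
Rookery Unified SD: $600,912 × 0.01886 = $11,333.20032
Total = $24,847.7112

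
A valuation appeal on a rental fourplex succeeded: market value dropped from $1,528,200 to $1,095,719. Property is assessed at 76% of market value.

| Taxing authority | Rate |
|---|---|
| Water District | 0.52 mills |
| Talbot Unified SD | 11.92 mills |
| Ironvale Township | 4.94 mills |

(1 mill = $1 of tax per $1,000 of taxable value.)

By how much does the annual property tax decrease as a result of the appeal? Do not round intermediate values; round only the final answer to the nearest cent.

$5,712.56

Old assessed value = $1,528,200 × 0.76 = $1,161,432
New assessed value = $1,095,719 × 0.76 = $832,746.44
Combined rate = 0.00052 + 0.01192 + 0.00494 = 0.01738
Old tax = $1,161,432 × 0.01738 = $20,185.68816
New tax = $832,746.44 × 0.01738 = $14,473.1331272
Reduction = $20,185.68816 − $14,473.1331272 = $5,712.5550328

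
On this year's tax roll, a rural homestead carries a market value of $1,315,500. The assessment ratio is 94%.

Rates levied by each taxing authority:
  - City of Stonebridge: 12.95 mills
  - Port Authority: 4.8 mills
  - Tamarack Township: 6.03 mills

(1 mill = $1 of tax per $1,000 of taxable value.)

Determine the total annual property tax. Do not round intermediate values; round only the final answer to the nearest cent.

Assessed value = $1,315,500 × 0.94 = $1,236,570
City of Stonebridge: $1,236,570 × 0.01295 = $16,013.5815
Port Authority: $1,236,570 × 0.0048 = $5,935.536
Tamarack Township: $1,236,570 × 0.00603 = $7,456.5171
Total = $16,013.5815 + $5,935.536 + $7,456.5171 = $29,405.6346

$29,405.63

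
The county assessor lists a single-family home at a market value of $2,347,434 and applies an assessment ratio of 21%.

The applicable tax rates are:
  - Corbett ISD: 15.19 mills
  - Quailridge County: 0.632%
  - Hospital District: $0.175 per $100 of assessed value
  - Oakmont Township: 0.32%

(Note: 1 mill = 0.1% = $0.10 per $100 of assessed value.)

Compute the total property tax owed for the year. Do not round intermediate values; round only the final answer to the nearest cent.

Assessed value = $2,347,434 × 0.21 = $492,961.14
Corbett ISD: $492,961.14 × 0.01519 = $7,488.0797166
Quailridge County: $492,961.14 × 0.00632 = $3,115.5144048
Hospital District: $492,961.14 × 0.00175 = $862.681995
Oakmont Township: $492,961.14 × 0.0032 = $1,577.475648
Total = $13,043.7517644

$13,043.75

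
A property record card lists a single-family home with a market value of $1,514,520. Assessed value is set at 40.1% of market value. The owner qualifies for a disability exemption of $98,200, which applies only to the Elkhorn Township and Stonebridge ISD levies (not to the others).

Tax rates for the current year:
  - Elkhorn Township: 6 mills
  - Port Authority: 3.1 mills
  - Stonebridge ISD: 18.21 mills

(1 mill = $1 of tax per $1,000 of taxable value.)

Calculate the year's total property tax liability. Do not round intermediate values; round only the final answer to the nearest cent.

$14,208.56

Assessed value = $1,514,520 × 0.401 = $607,322.52
Elkhorn Township: ($607,322.52 − $98,200) × 0.006 = $509,122.52 × 0.006 = $3,054.73512
Port Authority: $607,322.52 × 0.0031 = $1,882.699812
Stonebridge ISD: ($607,322.52 − $98,200) × 0.01821 = $509,122.52 × 0.01821 = $9,271.1210892
Total = $14,208.5560212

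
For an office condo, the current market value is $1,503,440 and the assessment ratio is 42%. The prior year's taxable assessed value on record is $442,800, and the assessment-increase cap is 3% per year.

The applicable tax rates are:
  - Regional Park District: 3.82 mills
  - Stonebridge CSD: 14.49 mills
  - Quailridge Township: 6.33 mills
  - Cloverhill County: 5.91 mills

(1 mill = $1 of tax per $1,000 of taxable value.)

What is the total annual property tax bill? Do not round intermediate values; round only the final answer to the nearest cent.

$13,933.37

Uncapped assessed value = $1,503,440 × 0.42 = $631,444.8
Cap limit = $442,800 × 1.03 = $456,084
Taxable assessed value = min($631,444.8, $456,084) = $456,084 (cap binds)
Regional Park District: $456,084 × 0.00382 = $1,742.24088
Stonebridge CSD: $456,084 × 0.01449 = $6,608.65716
Quailridge Township: $456,084 × 0.00633 = $2,887.01172
Cloverhill County: $456,084 × 0.00591 = $2,695.45644
Total = $13,933.3662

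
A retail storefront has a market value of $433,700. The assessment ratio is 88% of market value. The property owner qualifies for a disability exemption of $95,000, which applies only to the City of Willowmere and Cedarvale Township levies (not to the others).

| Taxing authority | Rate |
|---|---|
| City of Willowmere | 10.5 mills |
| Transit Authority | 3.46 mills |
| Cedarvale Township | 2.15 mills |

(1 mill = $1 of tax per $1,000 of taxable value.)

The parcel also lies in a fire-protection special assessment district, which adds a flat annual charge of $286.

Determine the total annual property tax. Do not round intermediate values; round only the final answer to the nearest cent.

$5,232.73

Assessed value = $433,700 × 0.88 = $381,656
City of Willowmere: ($381,656 − $95,000) × 0.0105 = $286,656 × 0.0105 = $3,009.888
Transit Authority: $381,656 × 0.00346 = $1,320.52976
Cedarvale Township: ($381,656 − $95,000) × 0.00215 = $286,656 × 0.00215 = $616.3104
Levies subtotal = $4,946.72816
Total = $4,946.72816 + $286 = $5,232.72816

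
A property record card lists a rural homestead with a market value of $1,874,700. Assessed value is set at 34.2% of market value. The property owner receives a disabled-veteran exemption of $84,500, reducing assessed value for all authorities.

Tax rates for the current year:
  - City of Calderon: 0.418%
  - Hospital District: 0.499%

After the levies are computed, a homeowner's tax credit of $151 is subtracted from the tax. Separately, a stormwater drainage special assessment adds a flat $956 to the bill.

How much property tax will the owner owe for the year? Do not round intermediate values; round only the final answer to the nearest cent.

Assessed value = $1,874,700 × 0.342 = $641,147.4
Taxable value = $641,147.4 − $84,500 = $556,647.4
City of Calderon: $556,647.4 × 0.00418 = $2,326.786132
Hospital District: $556,647.4 × 0.00499 = $2,777.670526
Levies subtotal = $5,104.456658
After credit = $5,104.456658 − $151 = $4,953.456658
Total = $4,953.456658 + $956 = $5,909.456658

$5,909.46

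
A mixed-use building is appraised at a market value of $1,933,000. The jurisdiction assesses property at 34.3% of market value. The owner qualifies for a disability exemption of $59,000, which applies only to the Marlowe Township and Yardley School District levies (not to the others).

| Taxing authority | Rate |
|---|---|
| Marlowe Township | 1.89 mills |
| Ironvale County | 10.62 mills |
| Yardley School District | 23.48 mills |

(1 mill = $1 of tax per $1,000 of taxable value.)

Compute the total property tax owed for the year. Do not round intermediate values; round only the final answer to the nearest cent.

$22,365.22

Assessed value = $1,933,000 × 0.343 = $663,019
Marlowe Township: ($663,019 − $59,000) × 0.00189 = $604,019 × 0.00189 = $1,141.59591
Ironvale County: $663,019 × 0.01062 = $7,041.26178
Yardley School District: ($663,019 − $59,000) × 0.02348 = $604,019 × 0.02348 = $14,182.36612
Total = $22,365.22381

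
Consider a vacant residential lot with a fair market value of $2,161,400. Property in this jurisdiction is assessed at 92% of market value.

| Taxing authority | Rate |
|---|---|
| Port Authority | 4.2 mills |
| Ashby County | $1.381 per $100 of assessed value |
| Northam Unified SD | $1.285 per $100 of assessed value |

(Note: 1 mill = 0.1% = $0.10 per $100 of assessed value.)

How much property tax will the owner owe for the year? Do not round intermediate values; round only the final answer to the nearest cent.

Assessed value = $2,161,400 × 0.92 = $1,988,488
Port Authority: $1,988,488 × 0.0042 = $8,351.6496
Ashby County: $1,988,488 × 0.01381 = $27,461.01928
Northam Unified SD: $1,988,488 × 0.01285 = $25,552.0708
Total = $61,364.73968

$61,364.74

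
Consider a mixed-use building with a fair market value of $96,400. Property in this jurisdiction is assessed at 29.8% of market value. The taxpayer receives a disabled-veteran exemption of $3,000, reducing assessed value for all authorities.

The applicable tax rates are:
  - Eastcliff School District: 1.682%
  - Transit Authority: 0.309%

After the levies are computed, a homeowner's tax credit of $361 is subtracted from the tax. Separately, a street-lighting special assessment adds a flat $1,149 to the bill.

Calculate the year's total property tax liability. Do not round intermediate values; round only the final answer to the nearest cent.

$1,300.23

Assessed value = $96,400 × 0.298 = $28,727.2
Taxable value = $28,727.2 − $3,000 = $25,727.2
Eastcliff School District: $25,727.2 × 0.01682 = $432.731504
Transit Authority: $25,727.2 × 0.00309 = $79.497048
Levies subtotal = $512.228552
After credit = $512.228552 − $361 = $151.228552
Total = $151.228552 + $1,149 = $1,300.228552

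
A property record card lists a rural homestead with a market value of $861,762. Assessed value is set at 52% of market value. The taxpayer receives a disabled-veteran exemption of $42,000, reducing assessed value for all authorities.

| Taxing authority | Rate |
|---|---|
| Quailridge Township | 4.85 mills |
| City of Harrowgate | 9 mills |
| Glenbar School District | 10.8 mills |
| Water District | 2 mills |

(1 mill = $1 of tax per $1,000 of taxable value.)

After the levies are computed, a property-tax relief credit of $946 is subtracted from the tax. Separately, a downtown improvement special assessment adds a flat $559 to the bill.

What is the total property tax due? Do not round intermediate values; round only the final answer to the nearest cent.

$10,436.00

Assessed value = $861,762 × 0.52 = $448,116.24
Taxable value = $448,116.24 − $42,000 = $406,116.24
Quailridge Township: $406,116.24 × 0.00485 = $1,969.663764
City of Harrowgate: $406,116.24 × 0.009 = $3,655.04616
Glenbar School District: $406,116.24 × 0.0108 = $4,386.055392
Water District: $406,116.24 × 0.002 = $812.23248
Levies subtotal = $10,822.997796
After credit = $10,822.997796 − $946 = $9,876.997796
Total = $9,876.997796 + $559 = $10,435.997796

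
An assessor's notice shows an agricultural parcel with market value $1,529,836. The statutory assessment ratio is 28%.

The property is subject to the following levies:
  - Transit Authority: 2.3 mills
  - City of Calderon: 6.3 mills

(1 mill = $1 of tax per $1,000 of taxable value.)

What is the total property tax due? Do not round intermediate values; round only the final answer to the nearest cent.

$3,683.85

Assessed value = $1,529,836 × 0.28 = $428,354.08
Transit Authority: $428,354.08 × 0.0023 = $985.214384
City of Calderon: $428,354.08 × 0.0063 = $2,698.630704
Total = $985.214384 + $2,698.630704 = $3,683.845088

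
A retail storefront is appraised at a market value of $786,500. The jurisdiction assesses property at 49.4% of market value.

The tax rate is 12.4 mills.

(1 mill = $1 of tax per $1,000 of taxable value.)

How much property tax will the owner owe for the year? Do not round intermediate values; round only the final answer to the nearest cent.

$4,817.78

Assessed value = $786,500 × 0.494 = $388,531
Tax = $388,531 × 0.0124 = $4,817.7844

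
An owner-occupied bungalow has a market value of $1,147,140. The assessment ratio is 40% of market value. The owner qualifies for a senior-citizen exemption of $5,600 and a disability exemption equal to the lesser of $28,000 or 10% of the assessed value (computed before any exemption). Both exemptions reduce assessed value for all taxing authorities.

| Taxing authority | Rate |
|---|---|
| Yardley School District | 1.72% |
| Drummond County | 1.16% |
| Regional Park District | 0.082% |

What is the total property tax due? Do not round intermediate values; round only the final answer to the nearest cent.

Assessed value = $1,147,140 × 0.4 = $458,856
Disability exemption = min($28,000, 10% × $458,856) = min($28,000, $45,885.6) = $28,000 (dollar cap binds)
Taxable value = $458,856 − $5,600 − $28,000 = $425,256
Yardley School District: $425,256 × 0.0172 = $7,314.4032
Drummond County: $425,256 × 0.0116 = $4,932.9696
Regional Park District: $425,256 × 0.00082 = $348.70992
Total = $12,596.08272

$12,596.08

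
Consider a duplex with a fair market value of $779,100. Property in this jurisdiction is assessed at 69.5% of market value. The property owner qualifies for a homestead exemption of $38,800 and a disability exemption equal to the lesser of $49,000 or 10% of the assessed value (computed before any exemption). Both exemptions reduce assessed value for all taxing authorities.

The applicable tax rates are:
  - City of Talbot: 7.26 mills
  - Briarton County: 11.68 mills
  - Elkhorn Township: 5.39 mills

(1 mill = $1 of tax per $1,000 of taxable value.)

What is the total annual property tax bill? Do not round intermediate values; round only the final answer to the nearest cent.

Assessed value = $779,100 × 0.695 = $541,474.5
Disability exemption = min($49,000, 10% × $541,474.5) = min($49,000, $54,147.45) = $49,000 (dollar cap binds)
Taxable value = $541,474.5 − $38,800 − $49,000 = $453,674.5
City of Talbot: $453,674.5 × 0.00726 = $3,293.67687
Briarton County: $453,674.5 × 0.01168 = $5,298.91816
Elkhorn Township: $453,674.5 × 0.00539 = $2,445.305555
Total = $11,037.900585

$11,037.90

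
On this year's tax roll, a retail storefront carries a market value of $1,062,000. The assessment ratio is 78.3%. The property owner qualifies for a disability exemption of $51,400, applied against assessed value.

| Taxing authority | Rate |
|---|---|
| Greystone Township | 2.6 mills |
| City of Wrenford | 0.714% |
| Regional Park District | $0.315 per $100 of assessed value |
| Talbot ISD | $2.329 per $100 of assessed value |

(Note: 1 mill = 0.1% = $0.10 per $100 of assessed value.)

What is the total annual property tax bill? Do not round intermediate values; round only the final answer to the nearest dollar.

$28,226

Assessed value = $1,062,000 × 0.783 = $831,546
Taxable value = $831,546 − $51,400 = $780,146
Greystone Township: $780,146 × 0.0026 = $2,028.3796
City of Wrenford: $780,146 × 0.00714 = $5,570.24244
Regional Park District: $780,146 × 0.00315 = $2,457.4599
Talbot ISD: $780,146 × 0.02329 = $18,169.60034
Total = $28,225.68228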